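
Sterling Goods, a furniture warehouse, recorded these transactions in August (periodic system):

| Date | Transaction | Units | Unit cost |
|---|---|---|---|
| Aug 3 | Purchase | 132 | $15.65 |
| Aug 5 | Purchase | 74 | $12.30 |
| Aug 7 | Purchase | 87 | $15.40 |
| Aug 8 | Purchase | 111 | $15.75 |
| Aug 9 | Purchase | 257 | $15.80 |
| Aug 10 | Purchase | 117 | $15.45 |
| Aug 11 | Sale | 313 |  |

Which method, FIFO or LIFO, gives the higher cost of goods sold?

FIFO COGS: 132 @ $15.65 + 74 @ $12.30 + 87 @ $15.40 + 20 @ $15.75 = $4,630.80
LIFO COGS: 117 @ $15.45 + 196 @ $15.80 = $4,904.45

LIFO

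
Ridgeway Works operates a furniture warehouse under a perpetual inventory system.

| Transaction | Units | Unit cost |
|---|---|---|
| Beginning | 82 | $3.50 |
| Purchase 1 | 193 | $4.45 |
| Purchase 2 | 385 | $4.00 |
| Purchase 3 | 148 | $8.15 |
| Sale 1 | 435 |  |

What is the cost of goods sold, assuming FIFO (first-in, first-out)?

COGS = $1,785.85

Sale 1 (435) [FIFO — oldest first]: 82 @ $3.50 + 193 @ $4.45 + 160 @ $4.00 = $1,785.85
Ending inventory: 225 @ $4.00 + 148 @ $8.15 = $2,106.20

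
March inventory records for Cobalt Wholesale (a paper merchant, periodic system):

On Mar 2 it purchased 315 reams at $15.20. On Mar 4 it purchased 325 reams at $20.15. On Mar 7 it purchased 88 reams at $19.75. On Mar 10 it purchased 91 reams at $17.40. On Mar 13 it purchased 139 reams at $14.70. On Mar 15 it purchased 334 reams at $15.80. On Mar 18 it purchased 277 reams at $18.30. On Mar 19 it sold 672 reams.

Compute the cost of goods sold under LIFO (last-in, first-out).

COGS = $11,243.00

Mar 19, 672 sold [LIFO — newest first]: 277 @ $18.30 + 334 @ $15.80 + 61 @ $14.70 = $11,243.00
Ending inventory: 315 @ $15.20 + 325 @ $20.15 + 88 @ $19.75 + 91 @ $17.40 + 78 @ $14.70 = $15,804.75
Check: goods available $27,047.75 = COGS $11,243.00 + ending $15,804.75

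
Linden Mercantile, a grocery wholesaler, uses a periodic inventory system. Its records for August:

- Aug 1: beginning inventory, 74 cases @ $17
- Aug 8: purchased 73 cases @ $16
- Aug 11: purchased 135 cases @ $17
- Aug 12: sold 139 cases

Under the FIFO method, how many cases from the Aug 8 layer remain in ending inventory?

8

Aug 12, 139 sold [FIFO — oldest first]: 74 @ $17 + 65 @ $16 = $2,298
Ending inventory: 8 @ $16 + 135 @ $17 = $2,423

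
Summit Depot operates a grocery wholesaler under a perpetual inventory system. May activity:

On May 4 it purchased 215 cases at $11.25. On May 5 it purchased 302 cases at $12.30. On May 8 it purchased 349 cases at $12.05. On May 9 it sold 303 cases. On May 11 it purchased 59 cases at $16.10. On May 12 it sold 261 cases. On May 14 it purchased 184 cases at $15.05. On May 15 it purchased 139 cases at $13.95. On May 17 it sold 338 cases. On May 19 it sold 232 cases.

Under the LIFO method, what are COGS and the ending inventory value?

COGS = $14,714.45; ending inventory = $1,282.50

May 9, 303 sold [LIFO — newest first]: 303 @ $12.05 = $3,651.15
May 12, 261 sold [LIFO — newest first]: 59 @ $16.10 + 46 @ $12.05 + 156 @ $12.30 = $3,423.00
May 17, 338 sold [LIFO — newest first]: 139 @ $13.95 + 184 @ $15.05 + 15 @ $12.30 = $4,892.75
May 19, 232 sold [LIFO — newest first]: 131 @ $12.30 + 101 @ $11.25 = $2,747.55
Total COGS = $3,651.15 + $3,423.00 + $4,892.75 + $2,747.55 = $14,714.45
Ending inventory: 114 @ $11.25 = $1,282.50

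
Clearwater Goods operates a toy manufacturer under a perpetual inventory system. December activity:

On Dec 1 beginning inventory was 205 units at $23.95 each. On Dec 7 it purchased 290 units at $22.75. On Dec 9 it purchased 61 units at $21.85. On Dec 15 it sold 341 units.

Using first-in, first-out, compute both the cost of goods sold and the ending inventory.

COGS = $8,003.75; ending inventory = $4,836.35

Dec 15, 341 sold [FIFO — oldest first]: 205 @ $23.95 + 136 @ $22.75 = $8,003.75
Ending inventory: 154 @ $22.75 + 61 @ $21.85 = $4,836.35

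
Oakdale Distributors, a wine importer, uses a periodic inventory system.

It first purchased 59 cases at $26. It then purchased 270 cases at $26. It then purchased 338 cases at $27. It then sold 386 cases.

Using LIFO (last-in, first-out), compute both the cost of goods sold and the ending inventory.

Sale 1 (386) [LIFO — newest first]: 338 @ $27 + 48 @ $26 = $10,374
Ending inventory: 59 @ $26 + 222 @ $26 = $7,306
Check: goods available $17,680 = COGS $10,374 + ending $7,306

COGS = $10,374; ending inventory = $7,306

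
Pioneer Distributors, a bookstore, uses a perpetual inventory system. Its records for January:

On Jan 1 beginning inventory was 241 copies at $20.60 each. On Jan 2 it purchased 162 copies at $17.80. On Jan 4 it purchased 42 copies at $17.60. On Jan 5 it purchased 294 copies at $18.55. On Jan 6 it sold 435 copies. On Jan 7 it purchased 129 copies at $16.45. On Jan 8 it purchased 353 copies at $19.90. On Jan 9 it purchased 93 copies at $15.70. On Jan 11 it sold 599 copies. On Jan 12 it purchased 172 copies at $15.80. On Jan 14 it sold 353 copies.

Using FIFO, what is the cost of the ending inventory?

Ending inventory = $1,564.20

Jan 6, 435 sold [FIFO — oldest first]: 241 @ $20.60 + 162 @ $17.80 + 32 @ $17.60 = $8,411.40
Jan 11, 599 sold [FIFO — oldest first]: 10 @ $17.60 + 294 @ $18.55 + 129 @ $16.45 + 166 @ $19.90 = $11,055.15
Jan 14, 353 sold [FIFO — oldest first]: 187 @ $19.90 + 93 @ $15.70 + 73 @ $15.80 = $6,334.80
Total COGS = $8,411.40 + $11,055.15 + $6,334.80 = $25,801.35
Ending inventory: 99 @ $15.80 = $1,564.20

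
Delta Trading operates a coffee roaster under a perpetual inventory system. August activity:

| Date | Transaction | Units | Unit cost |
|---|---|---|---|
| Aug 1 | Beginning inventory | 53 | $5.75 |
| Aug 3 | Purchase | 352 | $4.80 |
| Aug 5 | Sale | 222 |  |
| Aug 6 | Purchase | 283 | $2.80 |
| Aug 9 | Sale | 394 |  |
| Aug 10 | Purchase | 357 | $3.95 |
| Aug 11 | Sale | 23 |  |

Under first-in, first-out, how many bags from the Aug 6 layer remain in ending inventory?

49

Aug 5, 222 sold [FIFO — oldest first]: 53 @ $5.75 + 169 @ $4.80 = $1,115.95
Aug 9, 394 sold [FIFO — oldest first]: 183 @ $4.80 + 211 @ $2.80 = $1,469.20
Aug 11, 23 sold [FIFO — oldest first]: 23 @ $2.80 = $64.40
Total COGS = $1,115.95 + $1,469.20 + $64.40 = $2,649.55
Ending inventory: 49 @ $2.80 + 357 @ $3.95 = $1,547.35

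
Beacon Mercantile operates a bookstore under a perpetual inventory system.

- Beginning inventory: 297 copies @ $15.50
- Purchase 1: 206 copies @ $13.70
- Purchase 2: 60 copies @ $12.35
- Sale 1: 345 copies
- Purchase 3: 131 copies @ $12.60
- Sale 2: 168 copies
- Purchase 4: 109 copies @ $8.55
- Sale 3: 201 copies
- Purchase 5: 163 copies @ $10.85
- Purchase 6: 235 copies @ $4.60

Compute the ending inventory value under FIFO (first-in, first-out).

Ending inventory = $3,610.50

Sale 1 (345) [FIFO — oldest first]: 297 @ $15.50 + 48 @ $13.70 = $5,261.10
Sale 2 (168) [FIFO — oldest first]: 158 @ $13.70 + 10 @ $12.35 = $2,288.10
Sale 3 (201) [FIFO — oldest first]: 50 @ $12.35 + 131 @ $12.60 + 20 @ $8.55 = $2,439.10
Total COGS = $5,261.10 + $2,288.10 + $2,439.10 = $9,988.30
Ending inventory: 89 @ $8.55 + 163 @ $10.85 + 235 @ $4.60 = $3,610.50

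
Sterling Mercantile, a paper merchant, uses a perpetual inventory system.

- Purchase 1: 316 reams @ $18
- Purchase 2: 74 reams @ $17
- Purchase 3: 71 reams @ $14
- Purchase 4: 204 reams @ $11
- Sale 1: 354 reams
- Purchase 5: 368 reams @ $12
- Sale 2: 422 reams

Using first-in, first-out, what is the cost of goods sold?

COGS = $11,516

Sale 1 (354) [FIFO — oldest first]: 316 @ $18 + 38 @ $17 = $6,334
Sale 2 (422) [FIFO — oldest first]: 36 @ $17 + 71 @ $14 + 204 @ $11 + 111 @ $12 = $5,182
Total COGS = $6,334 + $5,182 = $11,516
Ending inventory: 257 @ $12 = $3,084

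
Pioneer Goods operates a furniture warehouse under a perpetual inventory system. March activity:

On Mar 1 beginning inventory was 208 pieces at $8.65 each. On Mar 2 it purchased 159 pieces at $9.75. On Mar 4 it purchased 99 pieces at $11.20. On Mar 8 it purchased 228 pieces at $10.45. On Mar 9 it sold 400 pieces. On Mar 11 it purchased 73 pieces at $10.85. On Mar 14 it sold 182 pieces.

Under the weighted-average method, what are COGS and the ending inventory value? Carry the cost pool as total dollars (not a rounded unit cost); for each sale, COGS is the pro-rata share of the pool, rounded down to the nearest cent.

COGS = $5,772.79; ending inventory = $1,860.11

After Mar 1: 208 on hand, pool $1,799.20 (≈ $8.6500 each)
After Mar 2: 367 on hand, pool $3,349.45 (≈ $9.1266 each)
After Mar 4: 466 on hand, pool $4,458.25 (≈ $9.5671 each)
After Mar 8: 694 on hand, pool $6,840.85 (≈ $9.8571 each)
Mar 9, sell 400: 400/694 × $6,840.85 → $3,942.85
After Mar 11: 367 on hand, pool $3,690.05 (≈ $10.0546 each)
Mar 14, sell 182: 182/367 × $3,690.05 → $1,829.94
Total COGS = $3,942.85 + $1,829.94 = $5,772.79
Ending inventory (cost pool remaining) = $1,860.11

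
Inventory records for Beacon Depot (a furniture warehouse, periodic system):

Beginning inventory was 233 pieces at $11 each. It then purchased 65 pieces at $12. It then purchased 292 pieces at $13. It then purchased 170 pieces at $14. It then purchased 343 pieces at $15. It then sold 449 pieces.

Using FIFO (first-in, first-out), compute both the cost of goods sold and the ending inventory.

COGS = $5,306; ending inventory = $9,358

Sale 1 (449) [FIFO — oldest first]: 233 @ $11 + 65 @ $12 + 151 @ $13 = $5,306
Ending inventory: 141 @ $13 + 170 @ $14 + 343 @ $15 = $9,358
Check: goods available $14,664 = COGS $5,306 + ending $9,358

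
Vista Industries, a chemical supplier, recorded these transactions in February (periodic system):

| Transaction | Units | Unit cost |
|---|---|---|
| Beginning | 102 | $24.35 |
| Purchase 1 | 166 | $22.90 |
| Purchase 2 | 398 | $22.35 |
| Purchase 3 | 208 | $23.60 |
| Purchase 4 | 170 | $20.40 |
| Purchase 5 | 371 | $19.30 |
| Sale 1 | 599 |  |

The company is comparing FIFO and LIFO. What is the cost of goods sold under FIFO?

COGS = $13,682.95

FIFO COGS: 102 @ $24.35 + 166 @ $22.90 + 331 @ $22.35 = $13,682.95
LIFO COGS: 371 @ $19.30 + 170 @ $20.40 + 58 @ $23.60 = $11,997.10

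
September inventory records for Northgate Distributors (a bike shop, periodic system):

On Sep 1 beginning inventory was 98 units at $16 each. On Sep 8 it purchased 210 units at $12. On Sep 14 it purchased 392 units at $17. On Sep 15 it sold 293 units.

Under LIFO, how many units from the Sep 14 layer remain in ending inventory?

99

Sep 15, 293 sold [LIFO — newest first]: 293 @ $17 = $4,981
Ending inventory: 98 @ $16 + 210 @ $12 + 99 @ $17 = $5,771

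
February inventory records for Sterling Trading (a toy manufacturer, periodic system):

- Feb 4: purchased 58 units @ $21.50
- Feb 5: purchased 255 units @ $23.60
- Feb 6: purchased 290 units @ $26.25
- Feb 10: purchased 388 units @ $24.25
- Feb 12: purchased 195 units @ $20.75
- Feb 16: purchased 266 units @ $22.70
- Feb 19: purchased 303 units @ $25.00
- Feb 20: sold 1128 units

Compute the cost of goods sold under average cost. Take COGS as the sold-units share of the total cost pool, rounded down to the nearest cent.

COGS = $26,960.13

Feb 20, sell 1128: 1128/1755 × $41,945.95 → $26,960.13
Ending inventory (cost pool remaining) = $14,985.82
Check: goods available $41,945.95 = COGS $26,960.13 + ending $14,985.82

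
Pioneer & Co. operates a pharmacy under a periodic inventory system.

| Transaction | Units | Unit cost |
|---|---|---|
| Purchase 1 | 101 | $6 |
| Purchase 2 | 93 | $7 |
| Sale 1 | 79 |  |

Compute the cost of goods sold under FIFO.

Sale 1 (79) [FIFO — oldest first]: 79 @ $6 = $474
Ending inventory: 22 @ $6 + 93 @ $7 = $783
Check: goods available $1,257 = COGS $474 + ending $783

COGS = $474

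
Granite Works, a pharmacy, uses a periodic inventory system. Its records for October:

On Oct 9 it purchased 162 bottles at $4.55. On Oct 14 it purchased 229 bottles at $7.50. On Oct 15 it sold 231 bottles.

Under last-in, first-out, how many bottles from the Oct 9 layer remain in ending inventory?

Oct 15, 231 sold [LIFO — newest first]: 229 @ $7.50 + 2 @ $4.55 = $1,726.60
Ending inventory: 160 @ $4.55 = $728.00

160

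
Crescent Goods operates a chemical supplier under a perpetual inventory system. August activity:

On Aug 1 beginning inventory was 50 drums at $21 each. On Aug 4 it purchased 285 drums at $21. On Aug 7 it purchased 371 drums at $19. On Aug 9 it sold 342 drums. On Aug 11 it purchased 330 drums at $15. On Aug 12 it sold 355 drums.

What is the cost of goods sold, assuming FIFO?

COGS = $13,913

Aug 9, 342 sold [FIFO — oldest first]: 50 @ $21 + 285 @ $21 + 7 @ $19 = $7,168
Aug 12, 355 sold [FIFO — oldest first]: 355 @ $19 = $6,745
Total COGS = $7,168 + $6,745 = $13,913
Ending inventory: 9 @ $19 + 330 @ $15 = $5,121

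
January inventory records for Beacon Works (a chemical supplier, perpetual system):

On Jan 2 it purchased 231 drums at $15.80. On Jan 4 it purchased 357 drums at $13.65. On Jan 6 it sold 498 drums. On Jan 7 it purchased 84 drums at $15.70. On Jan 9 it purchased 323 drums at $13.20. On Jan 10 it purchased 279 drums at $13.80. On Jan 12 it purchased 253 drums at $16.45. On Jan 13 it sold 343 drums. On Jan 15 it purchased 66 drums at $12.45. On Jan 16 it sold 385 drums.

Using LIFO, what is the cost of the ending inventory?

Jan 6, 498 sold [LIFO — newest first]: 357 @ $13.65 + 141 @ $15.80 = $7,100.85
Jan 13, 343 sold [LIFO — newest first]: 253 @ $16.45 + 90 @ $13.80 = $5,403.85
Jan 16, 385 sold [LIFO — newest first]: 66 @ $12.45 + 189 @ $13.80 + 130 @ $13.20 = $5,145.90
Total COGS = $7,100.85 + $5,403.85 + $5,145.90 = $17,650.60
Ending inventory: 90 @ $15.80 + 84 @ $15.70 + 193 @ $13.20 = $5,288.40

Ending inventory = $5,288.40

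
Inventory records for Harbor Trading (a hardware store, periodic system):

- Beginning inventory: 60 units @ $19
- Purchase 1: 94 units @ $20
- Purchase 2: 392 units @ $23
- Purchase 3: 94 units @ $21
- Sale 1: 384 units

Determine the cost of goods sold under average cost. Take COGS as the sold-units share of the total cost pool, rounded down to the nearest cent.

Sale 1, sell 384: 384/640 × $14,010.00 → $8,406.00
Ending inventory (cost pool remaining) = $5,604.00

COGS = $8,406.00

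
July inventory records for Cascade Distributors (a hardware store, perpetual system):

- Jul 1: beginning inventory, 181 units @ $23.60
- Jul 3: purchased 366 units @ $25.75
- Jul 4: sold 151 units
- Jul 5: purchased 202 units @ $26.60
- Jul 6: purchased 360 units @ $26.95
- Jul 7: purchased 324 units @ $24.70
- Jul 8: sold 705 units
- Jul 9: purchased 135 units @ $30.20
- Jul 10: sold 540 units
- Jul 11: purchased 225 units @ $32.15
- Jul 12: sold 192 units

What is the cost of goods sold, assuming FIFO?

COGS = $41,494.10

Jul 4, 151 sold [FIFO — oldest first]: 151 @ $23.60 = $3,563.60
Jul 8, 705 sold [FIFO — oldest first]: 30 @ $23.60 + 366 @ $25.75 + 202 @ $26.60 + 107 @ $26.95 = $18,389.35
Jul 10, 540 sold [FIFO — oldest first]: 253 @ $26.95 + 287 @ $24.70 = $13,907.25
Jul 12, 192 sold [FIFO — oldest first]: 37 @ $24.70 + 135 @ $30.20 + 20 @ $32.15 = $5,633.90
Total COGS = $3,563.60 + $18,389.35 + $13,907.25 + $5,633.90 = $41,494.10
Ending inventory: 205 @ $32.15 = $6,590.75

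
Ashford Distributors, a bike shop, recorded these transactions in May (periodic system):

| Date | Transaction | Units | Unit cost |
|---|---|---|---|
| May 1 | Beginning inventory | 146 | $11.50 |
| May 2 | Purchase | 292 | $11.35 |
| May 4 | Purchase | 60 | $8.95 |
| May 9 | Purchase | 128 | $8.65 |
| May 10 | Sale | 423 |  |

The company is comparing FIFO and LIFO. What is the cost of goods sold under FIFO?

FIFO COGS: 146 @ $11.50 + 277 @ $11.35 = $4,822.95
LIFO COGS: 128 @ $8.65 + 60 @ $8.95 + 235 @ $11.35 = $4,311.45

COGS = $4,822.95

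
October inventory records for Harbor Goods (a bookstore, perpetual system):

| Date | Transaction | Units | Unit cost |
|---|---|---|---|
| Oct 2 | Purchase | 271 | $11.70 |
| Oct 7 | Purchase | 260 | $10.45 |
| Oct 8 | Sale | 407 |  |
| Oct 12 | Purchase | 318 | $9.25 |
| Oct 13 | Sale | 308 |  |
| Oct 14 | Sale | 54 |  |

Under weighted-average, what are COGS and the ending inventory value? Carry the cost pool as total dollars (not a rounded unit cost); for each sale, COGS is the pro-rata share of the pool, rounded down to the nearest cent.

COGS = $8,047.94; ending inventory = $781.26

After Oct 2: 271 on hand, pool $3,170.70 (≈ $11.7000 each)
After Oct 7: 531 on hand, pool $5,887.70 (≈ $11.0879 each)
Oct 8, sell 407: 407/531 × $5,887.70 → $4,512.79
After Oct 12: 442 on hand, pool $4,316.41 (≈ $9.7656 each)
Oct 13, sell 308: 308/442 × $4,316.41 → $3,007.81
Oct 14, sell 54: 54/134 × $1,308.60 → $527.34
Total COGS = $4,512.79 + $3,007.81 + $527.34 = $8,047.94
Ending inventory (cost pool remaining) = $781.26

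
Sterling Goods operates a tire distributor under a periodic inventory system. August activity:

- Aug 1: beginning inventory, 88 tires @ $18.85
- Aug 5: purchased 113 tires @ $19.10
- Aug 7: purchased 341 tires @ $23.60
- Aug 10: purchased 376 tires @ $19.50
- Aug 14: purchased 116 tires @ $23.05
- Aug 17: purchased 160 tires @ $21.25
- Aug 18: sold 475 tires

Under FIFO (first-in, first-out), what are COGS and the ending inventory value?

COGS = $10,283.50; ending inventory = $14,987.00

Aug 18, 475 sold [FIFO — oldest first]: 88 @ $18.85 + 113 @ $19.10 + 274 @ $23.60 = $10,283.50
Ending inventory: 67 @ $23.60 + 376 @ $19.50 + 116 @ $23.05 + 160 @ $21.25 = $14,987.00
Check: goods available $25,270.50 = COGS $10,283.50 + ending $14,987.00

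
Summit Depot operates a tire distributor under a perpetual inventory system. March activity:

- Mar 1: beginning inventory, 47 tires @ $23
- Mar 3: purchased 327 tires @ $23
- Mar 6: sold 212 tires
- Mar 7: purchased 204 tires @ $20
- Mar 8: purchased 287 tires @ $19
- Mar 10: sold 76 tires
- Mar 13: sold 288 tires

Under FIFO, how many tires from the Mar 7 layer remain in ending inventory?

Mar 6, 212 sold [FIFO — oldest first]: 47 @ $23 + 165 @ $23 = $4,876
Mar 10, 76 sold [FIFO — oldest first]: 76 @ $23 = $1,748
Mar 13, 288 sold [FIFO — oldest first]: 86 @ $23 + 202 @ $20 = $6,018
Total COGS = $4,876 + $1,748 + $6,018 = $12,642
Ending inventory: 2 @ $20 + 287 @ $19 = $5,493

2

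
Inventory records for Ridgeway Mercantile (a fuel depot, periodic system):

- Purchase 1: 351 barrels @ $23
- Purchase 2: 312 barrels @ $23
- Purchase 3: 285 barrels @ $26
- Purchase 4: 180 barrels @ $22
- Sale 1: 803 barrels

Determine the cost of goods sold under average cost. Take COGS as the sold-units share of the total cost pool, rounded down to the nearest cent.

COGS = $18,949.51

Sale 1, sell 803: 803/1128 × $26,619.00 → $18,949.51
Ending inventory (cost pool remaining) = $7,669.49
Check: goods available $26,619.00 = COGS $18,949.51 + ending $7,669.49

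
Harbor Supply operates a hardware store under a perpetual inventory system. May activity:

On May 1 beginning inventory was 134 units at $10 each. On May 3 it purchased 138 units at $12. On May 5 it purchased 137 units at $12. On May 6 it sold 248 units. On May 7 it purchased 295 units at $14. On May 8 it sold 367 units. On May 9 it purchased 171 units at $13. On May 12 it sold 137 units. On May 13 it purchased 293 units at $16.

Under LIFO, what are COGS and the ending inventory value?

COGS = $9,661; ending inventory = $6,020

May 6, 248 sold [LIFO — newest first]: 137 @ $12 + 111 @ $12 = $2,976
May 8, 367 sold [LIFO — newest first]: 295 @ $14 + 27 @ $12 + 45 @ $10 = $4,904
May 12, 137 sold [LIFO — newest first]: 137 @ $13 = $1,781
Total COGS = $2,976 + $4,904 + $1,781 = $9,661
Ending inventory: 89 @ $10 + 34 @ $13 + 293 @ $16 = $6,020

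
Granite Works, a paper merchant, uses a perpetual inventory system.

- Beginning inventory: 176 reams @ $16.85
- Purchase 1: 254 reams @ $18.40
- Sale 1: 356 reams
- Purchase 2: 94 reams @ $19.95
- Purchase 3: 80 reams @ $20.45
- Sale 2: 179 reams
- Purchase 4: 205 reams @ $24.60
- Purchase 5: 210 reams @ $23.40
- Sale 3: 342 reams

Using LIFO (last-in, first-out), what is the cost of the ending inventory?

Ending inventory = $2,958.45

Sale 1 (356) [LIFO — newest first]: 254 @ $18.40 + 102 @ $16.85 = $6,392.30
Sale 2 (179) [LIFO — newest first]: 80 @ $20.45 + 94 @ $19.95 + 5 @ $16.85 = $3,595.55
Sale 3 (342) [LIFO — newest first]: 210 @ $23.40 + 132 @ $24.60 = $8,161.20
Total COGS = $6,392.30 + $3,595.55 + $8,161.20 = $18,149.05
Ending inventory: 69 @ $16.85 + 73 @ $24.60 = $2,958.45
Check: goods available $21,107.50 = COGS $18,149.05 + ending $2,958.45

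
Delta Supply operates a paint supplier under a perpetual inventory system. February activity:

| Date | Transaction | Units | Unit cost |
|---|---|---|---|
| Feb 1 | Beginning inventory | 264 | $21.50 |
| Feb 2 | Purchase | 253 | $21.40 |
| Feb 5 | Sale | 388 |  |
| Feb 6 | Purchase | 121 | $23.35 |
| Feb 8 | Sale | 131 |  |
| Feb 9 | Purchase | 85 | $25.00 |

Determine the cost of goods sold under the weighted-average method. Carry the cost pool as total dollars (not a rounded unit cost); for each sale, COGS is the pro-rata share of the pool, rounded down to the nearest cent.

After Feb 1: 264 on hand, pool $5,676.00 (≈ $21.5000 each)
After Feb 2: 517 on hand, pool $11,090.20 (≈ $21.4511 each)
Feb 5, sell 388: 388/517 × $11,090.20 → $8,323.01
After Feb 6: 250 on hand, pool $5,592.54 (≈ $22.3702 each)
Feb 8, sell 131: 131/250 × $5,592.54 → $2,930.49
After Feb 9: 204 on hand, pool $4,787.05 (≈ $23.4659 each)
Total COGS = $8,323.01 + $2,930.49 = $11,253.50
Ending inventory (cost pool remaining) = $4,787.05
Check: goods available $16,040.55 = COGS $11,253.50 + ending $4,787.05

COGS = $11,253.50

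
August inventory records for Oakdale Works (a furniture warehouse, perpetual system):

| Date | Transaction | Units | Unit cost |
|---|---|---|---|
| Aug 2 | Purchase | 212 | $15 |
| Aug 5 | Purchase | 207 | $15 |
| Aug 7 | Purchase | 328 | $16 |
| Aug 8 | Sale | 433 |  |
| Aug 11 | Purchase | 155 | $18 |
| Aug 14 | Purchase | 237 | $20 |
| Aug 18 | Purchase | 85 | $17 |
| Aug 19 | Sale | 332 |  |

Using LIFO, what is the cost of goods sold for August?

COGS = $13,188

Aug 8, 433 sold [LIFO — newest first]: 328 @ $16 + 105 @ $15 = $6,823
Aug 19, 332 sold [LIFO — newest first]: 85 @ $17 + 237 @ $20 + 10 @ $18 = $6,365
Total COGS = $6,823 + $6,365 = $13,188
Ending inventory: 212 @ $15 + 102 @ $15 + 145 @ $18 = $7,320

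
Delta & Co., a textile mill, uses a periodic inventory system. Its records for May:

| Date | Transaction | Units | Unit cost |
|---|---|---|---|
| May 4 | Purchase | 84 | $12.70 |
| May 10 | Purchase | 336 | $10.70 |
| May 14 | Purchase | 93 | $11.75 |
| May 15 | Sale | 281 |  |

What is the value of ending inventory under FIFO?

May 15, 281 sold [FIFO — oldest first]: 84 @ $12.70 + 197 @ $10.70 = $3,174.70
Ending inventory: 139 @ $10.70 + 93 @ $11.75 = $2,580.05

Ending inventory = $2,580.05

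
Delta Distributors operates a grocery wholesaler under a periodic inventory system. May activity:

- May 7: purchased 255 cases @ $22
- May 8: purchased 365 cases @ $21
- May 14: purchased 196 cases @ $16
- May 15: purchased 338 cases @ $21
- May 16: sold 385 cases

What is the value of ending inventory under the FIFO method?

Ending inventory = $15,169

May 16, 385 sold [FIFO — oldest first]: 255 @ $22 + 130 @ $21 = $8,340
Ending inventory: 235 @ $21 + 196 @ $16 + 338 @ $21 = $15,169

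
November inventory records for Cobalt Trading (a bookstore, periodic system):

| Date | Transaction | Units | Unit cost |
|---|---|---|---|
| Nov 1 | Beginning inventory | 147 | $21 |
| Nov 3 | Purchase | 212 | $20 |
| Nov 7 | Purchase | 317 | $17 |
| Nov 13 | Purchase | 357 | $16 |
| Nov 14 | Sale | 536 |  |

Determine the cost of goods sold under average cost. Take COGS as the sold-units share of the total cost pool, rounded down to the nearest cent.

COGS = $9,561.86

Nov 14, sell 536: 536/1033 × $18,428.00 → $9,561.86
Ending inventory (cost pool remaining) = $8,866.14
Check: goods available $18,428.00 = COGS $9,561.86 + ending $8,866.14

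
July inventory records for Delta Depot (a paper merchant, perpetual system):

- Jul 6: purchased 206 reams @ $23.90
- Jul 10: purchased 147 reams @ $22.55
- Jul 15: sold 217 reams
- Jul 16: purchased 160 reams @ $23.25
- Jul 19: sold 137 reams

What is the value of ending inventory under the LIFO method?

Jul 15, 217 sold [LIFO — newest first]: 147 @ $22.55 + 70 @ $23.90 = $4,987.85
Jul 19, 137 sold [LIFO — newest first]: 137 @ $23.25 = $3,185.25
Total COGS = $4,987.85 + $3,185.25 = $8,173.10
Ending inventory: 136 @ $23.90 + 23 @ $23.25 = $3,785.15

Ending inventory = $3,785.15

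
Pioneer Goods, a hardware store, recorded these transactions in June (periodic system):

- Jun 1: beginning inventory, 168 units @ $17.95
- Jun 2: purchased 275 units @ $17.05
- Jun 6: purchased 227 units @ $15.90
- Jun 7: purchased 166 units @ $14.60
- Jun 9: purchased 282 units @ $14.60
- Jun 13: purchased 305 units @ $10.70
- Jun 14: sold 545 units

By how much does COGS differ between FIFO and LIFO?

FIFO COGS: 168 @ $17.95 + 275 @ $17.05 + 102 @ $15.90 = $9,326.15
LIFO COGS: 305 @ $10.70 + 240 @ $14.60 = $6,767.50
Difference = |$9,326.15 − $6,767.50| = $2,558.65

$2,558.65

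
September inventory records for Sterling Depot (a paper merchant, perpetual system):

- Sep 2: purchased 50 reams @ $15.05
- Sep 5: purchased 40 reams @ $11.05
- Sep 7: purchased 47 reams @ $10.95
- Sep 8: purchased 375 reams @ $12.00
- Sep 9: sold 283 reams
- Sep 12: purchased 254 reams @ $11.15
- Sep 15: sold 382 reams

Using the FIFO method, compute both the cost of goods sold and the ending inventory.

Sep 9, 283 sold [FIFO — oldest first]: 50 @ $15.05 + 40 @ $11.05 + 47 @ $10.95 + 146 @ $12.00 = $3,461.15
Sep 15, 382 sold [FIFO — oldest first]: 229 @ $12.00 + 153 @ $11.15 = $4,453.95
Total COGS = $3,461.15 + $4,453.95 = $7,915.10
Ending inventory: 101 @ $11.15 = $1,126.15

COGS = $7,915.10; ending inventory = $1,126.15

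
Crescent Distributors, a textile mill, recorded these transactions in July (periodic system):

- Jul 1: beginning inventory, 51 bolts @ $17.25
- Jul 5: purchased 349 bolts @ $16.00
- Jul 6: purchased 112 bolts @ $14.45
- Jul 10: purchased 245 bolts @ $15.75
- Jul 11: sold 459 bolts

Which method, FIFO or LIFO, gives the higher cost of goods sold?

FIFO

FIFO COGS: 51 @ $17.25 + 349 @ $16.00 + 59 @ $14.45 = $7,316.30
LIFO COGS: 245 @ $15.75 + 112 @ $14.45 + 102 @ $16.00 = $7,109.15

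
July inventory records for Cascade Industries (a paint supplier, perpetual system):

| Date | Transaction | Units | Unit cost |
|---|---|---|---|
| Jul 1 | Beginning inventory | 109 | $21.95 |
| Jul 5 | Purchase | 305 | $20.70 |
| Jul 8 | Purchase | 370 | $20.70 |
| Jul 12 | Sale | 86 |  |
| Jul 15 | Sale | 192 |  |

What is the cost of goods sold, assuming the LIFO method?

Jul 12, 86 sold [LIFO — newest first]: 86 @ $20.70 = $1,780.20
Jul 15, 192 sold [LIFO — newest first]: 192 @ $20.70 = $3,974.40
Total COGS = $1,780.20 + $3,974.40 = $5,754.60
Ending inventory: 109 @ $21.95 + 305 @ $20.70 + 92 @ $20.70 = $10,610.45
Check: goods available $16,365.05 = COGS $5,754.60 + ending $10,610.45

COGS = $5,754.60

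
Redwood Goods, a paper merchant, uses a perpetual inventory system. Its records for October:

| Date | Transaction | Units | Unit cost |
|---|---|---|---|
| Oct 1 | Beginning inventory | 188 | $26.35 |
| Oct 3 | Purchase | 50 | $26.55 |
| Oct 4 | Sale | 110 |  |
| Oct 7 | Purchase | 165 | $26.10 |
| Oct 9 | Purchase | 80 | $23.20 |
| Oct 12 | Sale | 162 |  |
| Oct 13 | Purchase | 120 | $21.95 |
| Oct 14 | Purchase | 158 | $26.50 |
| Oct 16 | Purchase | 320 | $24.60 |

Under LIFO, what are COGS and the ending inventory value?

COGS = $6,904.70; ending inventory = $20,232.10

Oct 4, 110 sold [LIFO — newest first]: 50 @ $26.55 + 60 @ $26.35 = $2,908.50
Oct 12, 162 sold [LIFO — newest first]: 80 @ $23.20 + 82 @ $26.10 = $3,996.20
Total COGS = $2,908.50 + $3,996.20 = $6,904.70
Ending inventory: 128 @ $26.35 + 83 @ $26.10 + 120 @ $21.95 + 158 @ $26.50 + 320 @ $24.60 = $20,232.10
Check: goods available $27,136.80 = COGS $6,904.70 + ending $20,232.10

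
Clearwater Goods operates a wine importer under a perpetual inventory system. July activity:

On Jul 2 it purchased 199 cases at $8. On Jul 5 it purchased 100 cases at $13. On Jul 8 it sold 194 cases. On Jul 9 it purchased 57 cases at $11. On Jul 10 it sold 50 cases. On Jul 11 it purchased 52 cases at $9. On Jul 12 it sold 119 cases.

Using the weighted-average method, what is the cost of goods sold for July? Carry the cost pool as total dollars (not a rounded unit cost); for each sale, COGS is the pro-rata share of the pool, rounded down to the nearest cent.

COGS = $3,546.98

After Jul 2: 199 on hand, pool $1,592.00 (≈ $8.0000 each)
After Jul 5: 299 on hand, pool $2,892.00 (≈ $9.6722 each)
Jul 8, sell 194: 194/299 × $2,892.00 → $1,876.41
After Jul 9: 162 on hand, pool $1,642.59 (≈ $10.1394 each)
Jul 10, sell 50: 50/162 × $1,642.59 → $506.97
After Jul 11: 164 on hand, pool $1,603.62 (≈ $9.7782 each)
Jul 12, sell 119: 119/164 × $1,603.62 → $1,163.60
Total COGS = $1,876.41 + $506.97 + $1,163.60 = $3,546.98
Ending inventory (cost pool remaining) = $440.02
Check: goods available $3,987.00 = COGS $3,546.98 + ending $440.02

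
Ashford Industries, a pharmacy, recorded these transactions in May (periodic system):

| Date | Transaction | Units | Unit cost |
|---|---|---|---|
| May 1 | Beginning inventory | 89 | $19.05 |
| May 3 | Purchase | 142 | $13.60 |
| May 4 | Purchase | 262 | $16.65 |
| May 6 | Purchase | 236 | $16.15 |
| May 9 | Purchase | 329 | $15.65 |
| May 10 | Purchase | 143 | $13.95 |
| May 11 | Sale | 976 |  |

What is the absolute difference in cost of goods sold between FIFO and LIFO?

$266.90

FIFO COGS: 89 @ $19.05 + 142 @ $13.60 + 262 @ $16.65 + 236 @ $16.15 + 247 @ $15.65 = $15,665.90
LIFO COGS: 143 @ $13.95 + 329 @ $15.65 + 236 @ $16.15 + 262 @ $16.65 + 6 @ $13.60 = $15,399.00
Difference = |$15,665.90 − $15,399.00| = $266.90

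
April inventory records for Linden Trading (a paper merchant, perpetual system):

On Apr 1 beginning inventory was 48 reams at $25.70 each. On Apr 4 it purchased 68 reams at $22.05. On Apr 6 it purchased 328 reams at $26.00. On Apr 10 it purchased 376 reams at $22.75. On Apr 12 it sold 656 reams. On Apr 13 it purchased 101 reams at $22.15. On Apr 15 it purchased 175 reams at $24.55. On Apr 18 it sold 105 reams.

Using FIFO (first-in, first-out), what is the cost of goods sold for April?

Apr 12, 656 sold [FIFO — oldest first]: 48 @ $25.70 + 68 @ $22.05 + 328 @ $26.00 + 212 @ $22.75 = $16,084.00
Apr 18, 105 sold [FIFO — oldest first]: 105 @ $22.75 = $2,388.75
Total COGS = $16,084.00 + $2,388.75 = $18,472.75
Ending inventory: 59 @ $22.75 + 101 @ $22.15 + 175 @ $24.55 = $7,875.65
Check: goods available $26,348.40 = COGS $18,472.75 + ending $7,875.65

COGS = $18,472.75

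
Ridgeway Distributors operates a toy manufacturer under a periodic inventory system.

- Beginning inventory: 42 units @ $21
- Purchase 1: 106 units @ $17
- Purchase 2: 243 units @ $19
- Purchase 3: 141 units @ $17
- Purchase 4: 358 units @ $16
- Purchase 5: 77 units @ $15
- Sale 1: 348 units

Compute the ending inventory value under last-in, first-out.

Ending inventory = $11,090

Sale 1 (348) [LIFO — newest first]: 77 @ $15 + 271 @ $16 = $5,491
Ending inventory: 42 @ $21 + 106 @ $17 + 243 @ $19 + 141 @ $17 + 87 @ $16 = $11,090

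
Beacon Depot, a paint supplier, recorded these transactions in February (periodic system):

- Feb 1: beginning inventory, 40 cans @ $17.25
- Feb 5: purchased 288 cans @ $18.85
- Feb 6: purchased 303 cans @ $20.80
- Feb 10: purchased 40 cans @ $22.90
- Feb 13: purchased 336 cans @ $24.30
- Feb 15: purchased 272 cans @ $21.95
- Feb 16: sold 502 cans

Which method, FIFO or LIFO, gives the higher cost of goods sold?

FIFO COGS: 40 @ $17.25 + 288 @ $18.85 + 174 @ $20.80 = $9,738.00
LIFO COGS: 272 @ $21.95 + 230 @ $24.30 = $11,559.40

LIFO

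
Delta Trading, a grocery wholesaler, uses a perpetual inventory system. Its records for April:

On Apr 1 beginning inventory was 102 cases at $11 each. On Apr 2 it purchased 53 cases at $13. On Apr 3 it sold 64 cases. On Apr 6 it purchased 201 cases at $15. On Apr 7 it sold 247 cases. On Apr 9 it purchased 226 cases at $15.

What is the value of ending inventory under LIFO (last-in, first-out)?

Apr 3, 64 sold [LIFO — newest first]: 53 @ $13 + 11 @ $11 = $810
Apr 7, 247 sold [LIFO — newest first]: 201 @ $15 + 46 @ $11 = $3,521
Total COGS = $810 + $3,521 = $4,331
Ending inventory: 45 @ $11 + 226 @ $15 = $3,885

Ending inventory = $3,885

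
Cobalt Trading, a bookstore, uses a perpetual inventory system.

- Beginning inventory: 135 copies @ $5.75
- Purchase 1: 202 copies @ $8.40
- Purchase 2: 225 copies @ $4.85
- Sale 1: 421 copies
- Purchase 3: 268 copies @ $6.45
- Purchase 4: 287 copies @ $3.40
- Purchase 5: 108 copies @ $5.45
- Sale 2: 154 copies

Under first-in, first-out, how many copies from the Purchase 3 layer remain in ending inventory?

Sale 1 (421) [FIFO — oldest first]: 135 @ $5.75 + 202 @ $8.40 + 84 @ $4.85 = $2,880.45
Sale 2 (154) [FIFO — oldest first]: 141 @ $4.85 + 13 @ $6.45 = $767.70
Total COGS = $2,880.45 + $767.70 = $3,648.15
Ending inventory: 255 @ $6.45 + 287 @ $3.40 + 108 @ $5.45 = $3,209.15
Check: goods available $6,857.30 = COGS $3,648.15 + ending $3,209.15

255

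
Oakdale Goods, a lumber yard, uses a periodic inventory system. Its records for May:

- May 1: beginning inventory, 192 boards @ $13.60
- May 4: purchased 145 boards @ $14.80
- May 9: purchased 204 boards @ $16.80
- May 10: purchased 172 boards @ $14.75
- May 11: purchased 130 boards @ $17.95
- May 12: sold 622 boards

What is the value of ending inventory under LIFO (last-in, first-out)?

May 12, 622 sold [LIFO — newest first]: 130 @ $17.95 + 172 @ $14.75 + 204 @ $16.80 + 116 @ $14.80 = $10,014.50
Ending inventory: 192 @ $13.60 + 29 @ $14.80 = $3,040.40

Ending inventory = $3,040.40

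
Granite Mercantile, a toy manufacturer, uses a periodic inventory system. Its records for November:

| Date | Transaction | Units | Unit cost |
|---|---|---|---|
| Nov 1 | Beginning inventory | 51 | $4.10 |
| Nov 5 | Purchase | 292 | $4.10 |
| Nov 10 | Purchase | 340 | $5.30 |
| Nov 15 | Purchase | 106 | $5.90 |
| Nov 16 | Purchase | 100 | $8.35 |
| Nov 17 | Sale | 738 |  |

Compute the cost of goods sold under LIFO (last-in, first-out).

COGS = $4,049.60

Nov 17, 738 sold [LIFO — newest first]: 100 @ $8.35 + 106 @ $5.90 + 340 @ $5.30 + 192 @ $4.10 = $4,049.60
Ending inventory: 51 @ $4.10 + 100 @ $4.10 = $619.10
Check: goods available $4,668.70 = COGS $4,049.60 + ending $619.10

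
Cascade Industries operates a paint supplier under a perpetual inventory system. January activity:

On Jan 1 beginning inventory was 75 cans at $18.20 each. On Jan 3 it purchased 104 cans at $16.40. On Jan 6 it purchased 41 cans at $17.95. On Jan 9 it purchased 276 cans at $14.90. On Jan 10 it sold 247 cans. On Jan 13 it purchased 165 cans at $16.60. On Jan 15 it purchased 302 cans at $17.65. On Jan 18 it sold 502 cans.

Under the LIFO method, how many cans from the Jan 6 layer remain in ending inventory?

Jan 10, 247 sold [LIFO — newest first]: 247 @ $14.90 = $3,680.30
Jan 18, 502 sold [LIFO — newest first]: 302 @ $17.65 + 165 @ $16.60 + 29 @ $14.90 + 6 @ $17.95 = $8,609.10
Total COGS = $3,680.30 + $8,609.10 = $12,289.40
Ending inventory: 75 @ $18.20 + 104 @ $16.40 + 35 @ $17.95 = $3,698.85
Check: goods available $15,988.25 = COGS $12,289.40 + ending $3,698.85

35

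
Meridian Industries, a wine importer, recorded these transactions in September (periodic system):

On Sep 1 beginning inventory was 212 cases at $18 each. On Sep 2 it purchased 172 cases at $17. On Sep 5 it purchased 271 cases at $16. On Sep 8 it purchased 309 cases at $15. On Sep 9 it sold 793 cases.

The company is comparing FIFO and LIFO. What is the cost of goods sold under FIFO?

COGS = $13,146

FIFO COGS: 212 @ $18 + 172 @ $17 + 271 @ $16 + 138 @ $15 = $13,146
LIFO COGS: 309 @ $15 + 271 @ $16 + 172 @ $17 + 41 @ $18 = $12,633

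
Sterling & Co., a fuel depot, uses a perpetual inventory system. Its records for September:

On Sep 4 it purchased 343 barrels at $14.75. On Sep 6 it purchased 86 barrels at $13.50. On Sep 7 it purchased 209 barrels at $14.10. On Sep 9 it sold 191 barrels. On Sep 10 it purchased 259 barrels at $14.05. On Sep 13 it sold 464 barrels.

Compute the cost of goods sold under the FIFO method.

COGS = $9,406.00

Sep 9, 191 sold [FIFO — oldest first]: 191 @ $14.75 = $2,817.25
Sep 13, 464 sold [FIFO — oldest first]: 152 @ $14.75 + 86 @ $13.50 + 209 @ $14.10 + 17 @ $14.05 = $6,588.75
Total COGS = $2,817.25 + $6,588.75 = $9,406.00
Ending inventory: 242 @ $14.05 = $3,400.10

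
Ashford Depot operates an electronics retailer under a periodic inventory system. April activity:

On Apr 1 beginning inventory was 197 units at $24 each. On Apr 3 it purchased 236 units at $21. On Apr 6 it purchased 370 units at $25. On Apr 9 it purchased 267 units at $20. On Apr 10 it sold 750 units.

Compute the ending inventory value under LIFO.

Ending inventory = $7,311

Apr 10, 750 sold [LIFO — newest first]: 267 @ $20 + 370 @ $25 + 113 @ $21 = $16,963
Ending inventory: 197 @ $24 + 123 @ $21 = $7,311
Check: goods available $24,274 = COGS $16,963 + ending $7,311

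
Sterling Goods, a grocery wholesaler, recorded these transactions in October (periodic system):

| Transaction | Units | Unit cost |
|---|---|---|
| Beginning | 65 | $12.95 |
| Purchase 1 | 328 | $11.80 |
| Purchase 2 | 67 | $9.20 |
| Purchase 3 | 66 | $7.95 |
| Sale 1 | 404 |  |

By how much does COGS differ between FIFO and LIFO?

FIFO COGS: 65 @ $12.95 + 328 @ $11.80 + 11 @ $9.20 = $4,813.35
LIFO COGS: 66 @ $7.95 + 67 @ $9.20 + 271 @ $11.80 = $4,338.90
Difference = |$4,813.35 − $4,338.90| = $474.45

$474.45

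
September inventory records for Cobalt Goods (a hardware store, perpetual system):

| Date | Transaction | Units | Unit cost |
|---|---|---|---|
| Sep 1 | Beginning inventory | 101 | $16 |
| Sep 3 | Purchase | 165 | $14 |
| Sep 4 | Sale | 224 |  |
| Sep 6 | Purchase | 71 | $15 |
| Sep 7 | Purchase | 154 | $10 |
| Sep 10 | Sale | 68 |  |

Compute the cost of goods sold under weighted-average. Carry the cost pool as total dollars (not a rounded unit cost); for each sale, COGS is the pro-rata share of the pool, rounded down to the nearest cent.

After Sep 1: 101 on hand, pool $1,616.00 (≈ $16.0000 each)
After Sep 3: 266 on hand, pool $3,926.00 (≈ $14.7594 each)
Sep 4, sell 224: 224/266 × $3,926.00 → $3,306.10
After Sep 6: 113 on hand, pool $1,684.90 (≈ $14.9106 each)
After Sep 7: 267 on hand, pool $3,224.90 (≈ $12.0783 each)
Sep 10, sell 68: 68/267 × $3,224.90 → $821.32
Total COGS = $3,306.10 + $821.32 = $4,127.42
Ending inventory (cost pool remaining) = $2,403.58

COGS = $4,127.42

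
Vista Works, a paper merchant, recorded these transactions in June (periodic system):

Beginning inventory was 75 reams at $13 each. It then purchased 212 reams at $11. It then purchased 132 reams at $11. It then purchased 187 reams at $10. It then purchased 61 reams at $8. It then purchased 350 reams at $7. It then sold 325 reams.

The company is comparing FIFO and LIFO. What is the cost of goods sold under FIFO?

COGS = $3,725

FIFO COGS: 75 @ $13 + 212 @ $11 + 38 @ $11 = $3,725
LIFO COGS: 325 @ $7 = $2,275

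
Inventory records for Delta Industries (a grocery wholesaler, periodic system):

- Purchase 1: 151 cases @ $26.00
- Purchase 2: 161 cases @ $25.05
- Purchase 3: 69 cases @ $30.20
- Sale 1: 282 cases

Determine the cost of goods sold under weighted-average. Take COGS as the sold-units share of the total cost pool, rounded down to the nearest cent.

Sale 1, sell 282: 282/381 × $10,042.85 → $7,433.29
Ending inventory (cost pool remaining) = $2,609.56
Check: goods available $10,042.85 = COGS $7,433.29 + ending $2,609.56

COGS = $7,433.29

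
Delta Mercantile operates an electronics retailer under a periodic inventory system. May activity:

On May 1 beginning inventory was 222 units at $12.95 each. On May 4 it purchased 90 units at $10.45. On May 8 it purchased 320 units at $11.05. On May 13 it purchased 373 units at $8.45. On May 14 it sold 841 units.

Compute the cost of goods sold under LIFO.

COGS = $8,379.45

May 14, 841 sold [LIFO — newest first]: 373 @ $8.45 + 320 @ $11.05 + 90 @ $10.45 + 58 @ $12.95 = $8,379.45
Ending inventory: 164 @ $12.95 = $2,123.80
Check: goods available $10,503.25 = COGS $8,379.45 + ending $2,123.80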